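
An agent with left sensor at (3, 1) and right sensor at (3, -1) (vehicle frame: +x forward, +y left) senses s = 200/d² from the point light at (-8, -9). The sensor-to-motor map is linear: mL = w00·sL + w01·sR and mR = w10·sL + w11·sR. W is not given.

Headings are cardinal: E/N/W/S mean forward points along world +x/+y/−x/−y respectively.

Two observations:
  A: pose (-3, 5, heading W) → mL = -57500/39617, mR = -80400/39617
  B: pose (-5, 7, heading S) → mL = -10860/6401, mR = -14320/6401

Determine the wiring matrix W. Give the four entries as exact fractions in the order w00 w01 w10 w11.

obs A: pose=(-3,5,W) → sL=200/173, sR=200/229, mL=-57500/39617, mR=-80400/39617
obs B: pose=(-5,7,S) → sL=40/37, sR=200/173, mL=-10860/6401, mR=-14320/6401
sensor matrix S = [[200/173, 200/229], [40/37, 200/173]]; det S = 99488000/253588417
solve [mL_A; mL_B] = S·[w00; w01] and [mR_A; mR_B] = S·[w10; w11]:
  w00 = -1/2, w01 = -1, w10 = -1, w11 = -1

-1/2 -1 -1 -1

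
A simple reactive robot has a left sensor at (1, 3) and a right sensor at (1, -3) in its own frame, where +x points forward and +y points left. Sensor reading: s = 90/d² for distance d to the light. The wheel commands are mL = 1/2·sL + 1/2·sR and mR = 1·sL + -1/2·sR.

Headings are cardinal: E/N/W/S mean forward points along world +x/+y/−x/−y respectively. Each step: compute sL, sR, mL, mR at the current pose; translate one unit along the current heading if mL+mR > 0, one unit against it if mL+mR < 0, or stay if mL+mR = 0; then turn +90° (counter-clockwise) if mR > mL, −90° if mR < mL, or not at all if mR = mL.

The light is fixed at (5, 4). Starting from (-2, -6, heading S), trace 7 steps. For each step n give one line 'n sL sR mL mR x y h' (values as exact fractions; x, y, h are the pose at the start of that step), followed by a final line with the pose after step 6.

n=0: pose=(-2,-6,S); sL=90/137, sR=90/221; mL=16110/30277, mR=13725/30277; mL+mR=135/137 → advance +1; mR−mL=-2385/30277 → turn -1·90°
n=1: pose=(-2,-7,W); sL=9/26, sR=45/64; mL=873/1664, mR=-9/1664; mL+mR=27/52 → advance +1; mR−mL=-441/832 → turn -1·90°
n=2: pose=(-3,-7,N); sL=90/221, sR=18/25; mL=3114/5525, mR=261/5525; mL+mR=135/221 → advance +1; mR−mL=-2853/5525 → turn -1·90°
n=3: pose=(-3,-6,E); sL=45/49, sR=45/109; mL=3555/5341, mR=7605/10682; mL+mR=135/98 → advance +1; mR−mL=495/10682 → turn +1·90°
n=4: pose=(-2,-6,N); sL=90/181, sR=90/97; mL=12510/17557, mR=585/17557; mL+mR=135/181 → advance +1; mR−mL=-11925/17557 → turn -1·90°
n=5: pose=(-2,-5,E); sL=5/4, sR=1/2; mL=7/8, mR=1; mL+mR=15/8 → advance +1; mR−mL=1/8 → turn +1·90°
n=6: pose=(-1,-5,N); sL=18/29, sR=90/73; mL=1962/2117, mR=9/2117; mL+mR=27/29 → advance +1; mR−mL=-1953/2117 → turn -1·90°

0 90/137 90/221 16110/30277 13725/30277 -2 -6 S
1 9/26 45/64 873/1664 -9/1664 -2 -7 W
2 90/221 18/25 3114/5525 261/5525 -3 -7 N
3 45/49 45/109 3555/5341 7605/10682 -3 -6 E
4 90/181 90/97 12510/17557 585/17557 -2 -6 N
5 5/4 1/2 7/8 1 -2 -5 E
6 18/29 90/73 1962/2117 9/2117 -1 -5 N
final -1 -4 E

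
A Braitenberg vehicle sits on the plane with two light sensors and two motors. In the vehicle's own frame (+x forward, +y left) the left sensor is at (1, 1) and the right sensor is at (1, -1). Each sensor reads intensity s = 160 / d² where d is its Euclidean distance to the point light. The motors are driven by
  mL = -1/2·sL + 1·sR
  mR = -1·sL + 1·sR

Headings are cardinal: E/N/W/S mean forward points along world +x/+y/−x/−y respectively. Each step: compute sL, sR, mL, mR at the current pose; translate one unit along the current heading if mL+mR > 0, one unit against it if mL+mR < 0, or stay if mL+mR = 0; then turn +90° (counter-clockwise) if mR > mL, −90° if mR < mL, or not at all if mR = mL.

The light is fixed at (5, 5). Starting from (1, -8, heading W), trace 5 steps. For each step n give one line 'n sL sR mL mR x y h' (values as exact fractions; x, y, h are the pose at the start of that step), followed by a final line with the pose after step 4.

n=0: pose=(1,-8,W); sL=160/221, sR=160/169; mL=1680/2873, mR=640/2873; mL+mR=2320/2873 → advance +1; mR−mL=-80/221 → turn -1·90°
n=1: pose=(0,-8,N); sL=8/9, sR=1; mL=5/9, mR=1/9; mL+mR=2/3 → advance +1; mR−mL=-4/9 → turn -1·90°
n=2: pose=(0,-7,E); sL=160/137, sR=32/37; mL=1424/5069, mR=-1536/5069; mL+mR=-112/5069 → advance -1; mR−mL=-80/137 → turn -1·90°
n=3: pose=(-1,-7,S); sL=80/97, sR=80/109; mL=3400/10573, mR=-960/10573; mL+mR=2440/10573 → advance +1; mR−mL=-40/97 → turn -1·90°
n=4: pose=(-1,-8,W); sL=32/49, sR=160/193; mL=4752/9457, mR=1664/9457; mL+mR=6416/9457 → advance +1; mR−mL=-16/49 → turn -1·90°

0 160/221 160/169 1680/2873 640/2873 1 -8 W
1 8/9 1 5/9 1/9 0 -8 N
2 160/137 32/37 1424/5069 -1536/5069 0 -7 E
3 80/97 80/109 3400/10573 -960/10573 -1 -7 S
4 32/49 160/193 4752/9457 1664/9457 -1 -8 W
final -2 -8 N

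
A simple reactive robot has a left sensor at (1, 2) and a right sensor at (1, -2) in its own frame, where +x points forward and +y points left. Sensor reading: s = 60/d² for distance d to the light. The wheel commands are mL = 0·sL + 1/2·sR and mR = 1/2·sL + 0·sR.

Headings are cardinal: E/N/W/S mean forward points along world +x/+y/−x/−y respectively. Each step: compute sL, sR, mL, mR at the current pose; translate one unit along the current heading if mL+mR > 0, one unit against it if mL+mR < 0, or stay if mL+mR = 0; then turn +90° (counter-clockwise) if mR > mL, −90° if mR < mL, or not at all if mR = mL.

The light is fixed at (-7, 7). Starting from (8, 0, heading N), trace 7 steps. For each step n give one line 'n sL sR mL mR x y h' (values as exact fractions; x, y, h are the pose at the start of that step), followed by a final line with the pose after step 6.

n=0: pose=(8,0,N); sL=12/41, sR=12/65; mL=6/65, mR=6/41; mL+mR=636/2665 → advance +1; mR−mL=144/2665 → turn +1·90°
n=1: pose=(8,1,W); sL=3/13, sR=15/53; mL=15/106, mR=3/26; mL+mR=177/689 → advance +1; mR−mL=-18/689 → turn -1·90°
n=2: pose=(7,1,N); sL=60/169, sR=60/281; mL=30/281, mR=30/169; mL+mR=13500/47489 → advance +1; mR−mL=3360/47489 → turn +1·90°
n=3: pose=(7,2,W); sL=30/109, sR=30/89; mL=15/89, mR=15/109; mL+mR=2970/9701 → advance +1; mR−mL=-300/9701 → turn -1·90°
n=4: pose=(6,2,N); sL=60/137, sR=60/241; mL=30/241, mR=30/137; mL+mR=11340/33017 → advance +1; mR−mL=3120/33017 → turn +1·90°
n=5: pose=(6,3,W); sL=1/3, sR=15/37; mL=15/74, mR=1/6; mL+mR=41/111 → advance +1; mR−mL=-4/111 → turn -1·90°
n=6: pose=(5,3,N); sL=60/109, sR=12/41; mL=6/41, mR=30/109; mL+mR=1884/4469 → advance +1; mR−mL=576/4469 → turn +1·90°

0 12/41 12/65 6/65 6/41 8 0 N
1 3/13 15/53 15/106 3/26 8 1 W
2 60/169 60/281 30/281 30/169 7 1 N
3 30/109 30/89 15/89 15/109 7 2 W
4 60/137 60/241 30/241 30/137 6 2 N
5 1/3 15/37 15/74 1/6 6 3 W
6 60/109 12/41 6/41 30/109 5 3 N
final 5 4 W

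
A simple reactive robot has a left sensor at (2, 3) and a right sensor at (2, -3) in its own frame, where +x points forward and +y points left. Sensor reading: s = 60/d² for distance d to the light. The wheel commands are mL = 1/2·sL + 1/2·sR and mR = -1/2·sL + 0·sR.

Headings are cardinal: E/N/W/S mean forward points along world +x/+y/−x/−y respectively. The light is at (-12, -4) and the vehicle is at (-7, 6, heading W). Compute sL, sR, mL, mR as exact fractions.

30/29 30/89 1770/2581 -15/29

left sensor world pos  = (-9, 3); dL² = 58
right sensor world pos = (-9, 9); dR² = 178
sL = 60/58 = 30/29
sR = 60/178 = 30/89
mL = 1/2·sL + 1/2·sR = 1770/2581
mR = -1/2·sL + 0·sR = -15/29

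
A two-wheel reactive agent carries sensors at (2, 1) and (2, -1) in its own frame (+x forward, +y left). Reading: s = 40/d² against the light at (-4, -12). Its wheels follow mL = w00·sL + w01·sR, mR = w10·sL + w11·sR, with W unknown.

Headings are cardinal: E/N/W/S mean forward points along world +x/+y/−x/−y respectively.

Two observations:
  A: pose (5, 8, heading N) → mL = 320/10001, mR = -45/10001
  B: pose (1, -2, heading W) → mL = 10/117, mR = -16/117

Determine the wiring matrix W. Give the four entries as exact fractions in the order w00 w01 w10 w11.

obs A: pose=(5,8,N) → sL=10/137, sR=5/73, mL=320/10001, mR=-45/10001
obs B: pose=(1,-2,W) → sL=4/9, sR=4/13, mL=10/117, mR=-16/117
sensor matrix S = [[10/137, 5/73], [4/9, 4/13]]; det S = -9340/1170117
solve [mL_A; mL_B] = S·[w00; w01] and [mR_A; mR_B] = S·[w10; w11]:
  w00 = -1/2, w01 = 1, w10 = -1, w11 = 1

-1/2 1 -1 1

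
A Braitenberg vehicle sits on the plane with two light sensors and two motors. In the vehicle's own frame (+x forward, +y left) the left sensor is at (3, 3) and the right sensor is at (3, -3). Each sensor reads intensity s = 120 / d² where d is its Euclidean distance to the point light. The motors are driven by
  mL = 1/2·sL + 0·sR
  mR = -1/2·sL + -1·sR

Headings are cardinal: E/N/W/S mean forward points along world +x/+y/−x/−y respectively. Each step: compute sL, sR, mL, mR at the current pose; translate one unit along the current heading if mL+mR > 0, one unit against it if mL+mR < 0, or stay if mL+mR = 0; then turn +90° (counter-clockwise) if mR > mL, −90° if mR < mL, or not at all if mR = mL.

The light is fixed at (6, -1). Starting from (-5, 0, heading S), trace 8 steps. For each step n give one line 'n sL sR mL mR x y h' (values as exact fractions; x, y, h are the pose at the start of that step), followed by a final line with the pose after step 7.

n=0: pose=(-5,0,S); sL=30/17, sR=3/5; mL=15/17, mR=-126/85; mL+mR=-3/5 → advance -1; mR−mL=-201/85 → turn -1·90°
n=1: pose=(-5,1,W); sL=120/197, sR=120/221; mL=60/197, mR=-36900/43537; mL+mR=-120/221 → advance -1; mR−mL=-50160/43537 → turn -1·90°
n=2: pose=(-4,1,N); sL=60/97, sR=60/37; mL=30/97, mR=-6930/3589; mL+mR=-60/37 → advance -1; mR−mL=-8040/3589 → turn -1·90°
n=3: pose=(-4,0,E); sL=24/13, sR=120/53; mL=12/13, mR=-2196/689; mL+mR=-120/53 → advance -1; mR−mL=-2832/689 → turn -1·90°
n=4: pose=(-5,0,S); sL=30/17, sR=3/5; mL=15/17, mR=-126/85; mL+mR=-3/5 → advance -1; mR−mL=-201/85 → turn -1·90°
n=5: pose=(-5,1,W); sL=120/197, sR=120/221; mL=60/197, mR=-36900/43537; mL+mR=-120/221 → advance -1; mR−mL=-50160/43537 → turn -1·90°
n=6: pose=(-4,1,N); sL=60/97, sR=60/37; mL=30/97, mR=-6930/3589; mL+mR=-60/37 → advance -1; mR−mL=-8040/3589 → turn -1·90°
n=7: pose=(-4,0,E); sL=24/13, sR=120/53; mL=12/13, mR=-2196/689; mL+mR=-120/53 → advance -1; mR−mL=-2832/689 → turn -1·90°

0 30/17 3/5 15/17 -126/85 -5 0 S
1 120/197 120/221 60/197 -36900/43537 -5 1 W
2 60/97 60/37 30/97 -6930/3589 -4 1 N
3 24/13 120/53 12/13 -2196/689 -4 0 E
4 30/17 3/5 15/17 -126/85 -5 0 S
5 120/197 120/221 60/197 -36900/43537 -5 1 W
6 60/97 60/37 30/97 -6930/3589 -4 1 N
7 24/13 120/53 12/13 -2196/689 -4 0 E
final -5 0 S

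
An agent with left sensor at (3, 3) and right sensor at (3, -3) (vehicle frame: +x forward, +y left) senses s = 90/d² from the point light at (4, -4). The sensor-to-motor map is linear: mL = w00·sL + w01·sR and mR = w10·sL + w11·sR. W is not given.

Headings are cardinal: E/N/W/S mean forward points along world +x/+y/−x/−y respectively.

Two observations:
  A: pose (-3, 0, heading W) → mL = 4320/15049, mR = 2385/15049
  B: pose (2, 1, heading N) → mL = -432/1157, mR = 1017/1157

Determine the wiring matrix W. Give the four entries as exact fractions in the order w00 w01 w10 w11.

1 -1 -1/2 1

obs A: pose=(-3,0,W) → sL=90/101, sR=90/149, mL=4320/15049, mR=2385/15049
obs B: pose=(2,1,N) → sL=90/89, sR=18/13, mL=-432/1157, mR=1017/1157
sensor matrix S = [[90/101, 90/149], [90/89, 18/13]]; det S = 10847520/17411693
solve [mL_A; mL_B] = S·[w00; w01] and [mR_A; mR_B] = S·[w10; w11]:
  w00 = 1, w01 = -1, w10 = -1/2, w11 = 1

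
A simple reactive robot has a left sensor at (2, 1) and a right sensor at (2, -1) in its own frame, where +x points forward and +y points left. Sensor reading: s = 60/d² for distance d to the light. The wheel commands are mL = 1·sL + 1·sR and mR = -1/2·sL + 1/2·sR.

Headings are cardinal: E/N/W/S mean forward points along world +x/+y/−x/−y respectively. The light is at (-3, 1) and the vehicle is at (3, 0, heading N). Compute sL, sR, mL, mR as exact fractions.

left sensor world pos  = (2, 2); dL² = 26
right sensor world pos = (4, 2); dR² = 50
sL = 60/26 = 30/13
sR = 60/50 = 6/5
mL = 1·sL + 1·sR = 228/65
mR = -1/2·sL + 1/2·sR = -36/65

30/13 6/5 228/65 -36/65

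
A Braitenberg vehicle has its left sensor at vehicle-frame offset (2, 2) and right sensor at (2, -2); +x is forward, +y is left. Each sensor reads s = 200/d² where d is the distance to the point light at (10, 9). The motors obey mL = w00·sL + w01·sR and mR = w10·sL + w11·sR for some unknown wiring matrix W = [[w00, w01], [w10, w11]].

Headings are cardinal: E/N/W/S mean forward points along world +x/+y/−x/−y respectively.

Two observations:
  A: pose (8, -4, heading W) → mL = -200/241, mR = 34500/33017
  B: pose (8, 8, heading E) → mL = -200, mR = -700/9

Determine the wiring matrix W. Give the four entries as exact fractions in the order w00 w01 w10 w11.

-1 0 -1/2 1

obs A: pose=(8,-4,W) → sL=200/241, sR=200/137, mL=-200/241, mR=34500/33017
obs B: pose=(8,8,E) → sL=200, sR=200/9, mL=-200, mR=-700/9
sensor matrix S = [[200/241, 200/137], [200, 200/9]]; det S = -81280000/297153
solve [mL_A; mL_B] = S·[w00; w01] and [mR_A; mR_B] = S·[w10; w11]:
  w00 = -1, w01 = 0, w10 = -1/2, w11 = 1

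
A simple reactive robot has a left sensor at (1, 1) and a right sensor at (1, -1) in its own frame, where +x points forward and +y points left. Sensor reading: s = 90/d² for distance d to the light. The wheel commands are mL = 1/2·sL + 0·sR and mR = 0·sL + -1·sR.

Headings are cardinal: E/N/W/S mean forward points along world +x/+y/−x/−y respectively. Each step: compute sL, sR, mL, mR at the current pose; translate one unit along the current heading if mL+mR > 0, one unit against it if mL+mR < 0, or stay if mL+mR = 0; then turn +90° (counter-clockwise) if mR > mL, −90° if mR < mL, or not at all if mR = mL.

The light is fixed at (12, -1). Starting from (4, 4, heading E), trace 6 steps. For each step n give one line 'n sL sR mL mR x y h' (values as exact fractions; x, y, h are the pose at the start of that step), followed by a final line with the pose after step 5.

0 18/17 18/13 9/17 -18/13 4 4 E
1 9/8 45/58 9/16 -45/58 3 4 S
2 18/25 90/149 9/25 -90/149 3 5 W
3 9/13 45/49 9/26 -45/49 4 5 N
4 18/17 18/13 9/17 -18/13 4 4 E
5 9/8 45/58 9/16 -45/58 3 4 S
final 3 5 W

n=0: pose=(4,4,E); sL=18/17, sR=18/13; mL=9/17, mR=-18/13; mL+mR=-189/221 → advance -1; mR−mL=-423/221 → turn -1·90°
n=1: pose=(3,4,S); sL=9/8, sR=45/58; mL=9/16, mR=-45/58; mL+mR=-99/464 → advance -1; mR−mL=-621/464 → turn -1·90°
n=2: pose=(3,5,W); sL=18/25, sR=90/149; mL=9/25, mR=-90/149; mL+mR=-909/3725 → advance -1; mR−mL=-3591/3725 → turn -1·90°
n=3: pose=(4,5,N); sL=9/13, sR=45/49; mL=9/26, mR=-45/49; mL+mR=-729/1274 → advance -1; mR−mL=-1611/1274 → turn -1·90°
n=4: pose=(4,4,E); sL=18/17, sR=18/13; mL=9/17, mR=-18/13; mL+mR=-189/221 → advance -1; mR−mL=-423/221 → turn -1·90°
n=5: pose=(3,4,S); sL=9/8, sR=45/58; mL=9/16, mR=-45/58; mL+mR=-99/464 → advance -1; mR−mL=-621/464 → turn -1·90°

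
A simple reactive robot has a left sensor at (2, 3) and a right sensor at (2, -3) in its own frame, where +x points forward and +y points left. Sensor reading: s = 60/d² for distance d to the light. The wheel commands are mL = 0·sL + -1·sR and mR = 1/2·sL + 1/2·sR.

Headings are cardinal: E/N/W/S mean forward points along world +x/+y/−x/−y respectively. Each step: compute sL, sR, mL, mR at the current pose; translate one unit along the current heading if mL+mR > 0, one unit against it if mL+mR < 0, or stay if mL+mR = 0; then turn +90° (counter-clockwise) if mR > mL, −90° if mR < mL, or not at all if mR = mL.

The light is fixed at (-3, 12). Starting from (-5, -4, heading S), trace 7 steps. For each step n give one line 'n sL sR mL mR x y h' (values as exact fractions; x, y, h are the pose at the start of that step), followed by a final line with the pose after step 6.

n=0: pose=(-5,-4,S); sL=12/65, sR=60/349; mL=-60/349, mR=4044/22685; mL+mR=144/22685 → advance +1; mR−mL=7944/22685 → turn +1·90°
n=1: pose=(-5,-5,E); sL=15/49, sR=3/20; mL=-3/20, mR=447/1960; mL+mR=153/1960 → advance +1; mR−mL=741/1960 → turn +1·90°
n=2: pose=(-4,-5,N); sL=60/241, sR=60/229; mL=-60/229, mR=14100/55189; mL+mR=-360/55189 → advance -1; mR−mL=28560/55189 → turn +1·90°
n=3: pose=(-4,-6,W); sL=2/15, sR=10/39; mL=-10/39, mR=38/195; mL+mR=-4/65 → advance -1; mR−mL=88/195 → turn +1·90°
n=4: pose=(-3,-6,S); sL=60/409, sR=60/409; mL=-60/409, mR=60/409; mL+mR=0 → advance +0; mR−mL=120/409 → turn +1·90°
n=5: pose=(-3,-6,E); sL=60/229, sR=12/89; mL=-12/89, mR=4044/20381; mL+mR=1296/20381 → advance +1; mR−mL=6792/20381 → turn +1·90°
n=6: pose=(-2,-6,N); sL=3/13, sR=15/68; mL=-15/68, mR=399/1768; mL+mR=9/1768 → advance +1; mR−mL=789/1768 → turn +1·90°

0 12/65 60/349 -60/349 4044/22685 -5 -4 S
1 15/49 3/20 -3/20 447/1960 -5 -5 E
2 60/241 60/229 -60/229 14100/55189 -4 -5 N
3 2/15 10/39 -10/39 38/195 -4 -6 W
4 60/409 60/409 -60/409 60/409 -3 -6 S
5 60/229 12/89 -12/89 4044/20381 -3 -6 E
6 3/13 15/68 -15/68 399/1768 -2 -6 N
final -2 -5 W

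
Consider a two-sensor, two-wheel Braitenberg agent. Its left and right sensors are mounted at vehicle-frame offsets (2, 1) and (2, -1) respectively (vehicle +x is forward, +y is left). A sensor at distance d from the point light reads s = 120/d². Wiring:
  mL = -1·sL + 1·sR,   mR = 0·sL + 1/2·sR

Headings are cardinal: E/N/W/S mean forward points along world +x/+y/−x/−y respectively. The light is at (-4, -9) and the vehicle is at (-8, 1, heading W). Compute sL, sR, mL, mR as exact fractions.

left sensor world pos  = (-10, 0); dL² = 117
right sensor world pos = (-10, 2); dR² = 157
sL = 120/117 = 40/39
sR = 120/157 = 120/157
mL = -1·sL + 1·sR = -1600/6123
mR = 0·sL + 1/2·sR = 60/157

40/39 120/157 -1600/6123 60/157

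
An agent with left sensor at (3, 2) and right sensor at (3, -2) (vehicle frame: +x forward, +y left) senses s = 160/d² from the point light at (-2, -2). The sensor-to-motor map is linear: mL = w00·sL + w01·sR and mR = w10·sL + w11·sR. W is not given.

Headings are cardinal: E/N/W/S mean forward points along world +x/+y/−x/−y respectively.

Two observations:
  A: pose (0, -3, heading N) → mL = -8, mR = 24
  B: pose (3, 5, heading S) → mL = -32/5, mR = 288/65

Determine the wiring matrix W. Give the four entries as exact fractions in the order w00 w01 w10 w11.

obs A: pose=(0,-3,N) → sL=40, sR=8, mL=-8, mR=24
obs B: pose=(3,5,S) → sL=32/13, sR=32/5, mL=-32/5, mR=288/65
sensor matrix S = [[40, 8], [32/13, 32/5]]; det S = 3072/13
solve [mL_A; mL_B] = S·[w00; w01] and [mR_A; mR_B] = S·[w10; w11]:
  w00 = 0, w01 = -1, w10 = 1/2, w11 = 1/2

0 -1 1/2 1/2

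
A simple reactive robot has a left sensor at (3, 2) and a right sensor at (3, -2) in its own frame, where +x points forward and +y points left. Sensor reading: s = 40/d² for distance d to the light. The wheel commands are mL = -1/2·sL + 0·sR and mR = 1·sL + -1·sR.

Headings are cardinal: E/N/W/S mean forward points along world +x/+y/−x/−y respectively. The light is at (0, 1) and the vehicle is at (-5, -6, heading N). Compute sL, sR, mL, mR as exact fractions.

8/13 8/5 -4/13 -64/65

left sensor world pos  = (-7, -3); dL² = 65
right sensor world pos = (-3, -3); dR² = 25
sL = 40/65 = 8/13
sR = 40/25 = 8/5
mL = -1/2·sL + 0·sR = -4/13
mR = 1·sL + -1·sR = -64/65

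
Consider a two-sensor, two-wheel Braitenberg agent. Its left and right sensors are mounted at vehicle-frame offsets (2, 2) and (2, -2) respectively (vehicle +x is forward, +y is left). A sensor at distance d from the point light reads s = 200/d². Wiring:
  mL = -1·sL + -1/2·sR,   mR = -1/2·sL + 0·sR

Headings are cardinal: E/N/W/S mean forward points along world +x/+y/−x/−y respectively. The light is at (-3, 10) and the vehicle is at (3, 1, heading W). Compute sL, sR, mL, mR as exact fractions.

200/137 40/13 -5340/1781 -100/137

left sensor world pos  = (1, -1); dL² = 137
right sensor world pos = (1, 3); dR² = 65
sL = 200/137 = 200/137
sR = 200/65 = 40/13
mL = -1·sL + -1/2·sR = -5340/1781
mR = -1/2·sL + 0·sR = -100/137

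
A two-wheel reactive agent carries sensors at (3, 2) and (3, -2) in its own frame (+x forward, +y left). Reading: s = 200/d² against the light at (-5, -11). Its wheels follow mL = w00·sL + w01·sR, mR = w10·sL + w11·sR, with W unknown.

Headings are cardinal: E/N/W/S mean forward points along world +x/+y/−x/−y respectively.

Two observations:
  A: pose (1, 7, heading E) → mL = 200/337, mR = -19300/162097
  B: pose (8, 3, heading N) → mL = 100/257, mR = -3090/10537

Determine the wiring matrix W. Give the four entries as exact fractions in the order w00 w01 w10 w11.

obs A: pose=(1,7,E) → sL=200/481, sR=200/337, mL=200/337, mR=-19300/162097
obs B: pose=(8,3,N) → sL=20/41, sR=100/257, mL=100/257, mR=-3090/10537
sensor matrix S = [[200/481, 200/337], [20/41, 100/257]]; det S = -218128000/1708016089
solve [mL_A; mL_B] = S·[w00; w01] and [mR_A; mR_B] = S·[w10; w11]:
  w00 = 0, w01 = 1, w10 = -1, w11 = 1/2

0 1 -1 1/2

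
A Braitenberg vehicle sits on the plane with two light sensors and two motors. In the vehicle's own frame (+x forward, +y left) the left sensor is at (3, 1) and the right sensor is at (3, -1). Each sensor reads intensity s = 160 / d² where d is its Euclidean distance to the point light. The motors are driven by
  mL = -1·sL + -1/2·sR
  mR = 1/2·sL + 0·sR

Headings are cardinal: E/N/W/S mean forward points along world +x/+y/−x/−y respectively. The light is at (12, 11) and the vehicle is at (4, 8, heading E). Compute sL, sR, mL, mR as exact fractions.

left sensor world pos  = (7, 9); dL² = 29
right sensor world pos = (7, 7); dR² = 41
sL = 160/29 = 160/29
sR = 160/41 = 160/41
mL = -1·sL + -1/2·sR = -8880/1189
mR = 1/2·sL + 0·sR = 80/29

160/29 160/41 -8880/1189 80/29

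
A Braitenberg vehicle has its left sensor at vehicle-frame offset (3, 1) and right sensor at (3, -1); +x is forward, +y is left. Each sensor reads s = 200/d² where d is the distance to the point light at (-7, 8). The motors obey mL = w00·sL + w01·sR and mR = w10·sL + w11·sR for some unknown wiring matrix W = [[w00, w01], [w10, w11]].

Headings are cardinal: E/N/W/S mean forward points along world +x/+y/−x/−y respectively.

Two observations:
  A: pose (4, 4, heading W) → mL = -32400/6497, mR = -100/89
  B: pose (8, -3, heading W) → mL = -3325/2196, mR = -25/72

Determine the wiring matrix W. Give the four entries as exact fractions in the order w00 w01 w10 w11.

-1 -1 -1/2 0

obs A: pose=(4,4,W) → sL=200/89, sR=200/73, mL=-32400/6497, mR=-100/89
obs B: pose=(8,-3,W) → sL=25/36, sR=50/61, mL=-3325/2196, mR=-25/72
sensor matrix S = [[200/89, 200/73], [25/36, 50/61]]; det S = -216250/3566853
solve [mL_A; mL_B] = S·[w00; w01] and [mR_A; mR_B] = S·[w10; w11]:
  w00 = -1, w01 = -1, w10 = -1/2, w11 = 0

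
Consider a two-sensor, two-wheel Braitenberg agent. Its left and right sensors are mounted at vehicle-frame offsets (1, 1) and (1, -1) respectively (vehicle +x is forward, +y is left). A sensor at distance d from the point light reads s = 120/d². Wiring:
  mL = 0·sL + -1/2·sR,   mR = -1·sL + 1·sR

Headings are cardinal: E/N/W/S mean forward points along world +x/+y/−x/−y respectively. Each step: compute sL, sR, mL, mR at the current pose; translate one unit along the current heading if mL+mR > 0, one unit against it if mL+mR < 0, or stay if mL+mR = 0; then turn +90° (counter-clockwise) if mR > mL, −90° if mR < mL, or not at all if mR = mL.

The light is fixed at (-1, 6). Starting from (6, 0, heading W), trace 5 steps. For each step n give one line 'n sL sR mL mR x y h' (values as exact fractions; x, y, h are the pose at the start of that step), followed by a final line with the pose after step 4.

n=0: pose=(6,0,W); sL=24/17, sR=120/61; mL=-60/61, mR=576/1037; mL+mR=-444/1037 → advance -1; mR−mL=1596/1037 → turn +1·90°
n=1: pose=(7,0,S); sL=12/13, sR=60/49; mL=-30/49, mR=192/637; mL+mR=-198/637 → advance -1; mR−mL=582/637 → turn +1·90°
n=2: pose=(7,1,E); sL=120/97, sR=40/39; mL=-20/39, mR=-800/3783; mL+mR=-2740/3783 → advance -1; mR−mL=380/1261 → turn +1·90°
n=3: pose=(6,1,N); sL=30/13, sR=3/2; mL=-3/4, mR=-21/26; mL+mR=-81/52 → advance -1; mR−mL=-3/52 → turn -1·90°
n=4: pose=(6,0,E); sL=120/89, sR=120/113; mL=-60/113, mR=-2880/10057; mL+mR=-8220/10057 → advance -1; mR−mL=2460/10057 → turn +1·90°

0 24/17 120/61 -60/61 576/1037 6 0 W
1 12/13 60/49 -30/49 192/637 7 0 S
2 120/97 40/39 -20/39 -800/3783 7 1 E
3 30/13 3/2 -3/4 -21/26 6 1 N
4 120/89 120/113 -60/113 -2880/10057 6 0 E
final 5 0 N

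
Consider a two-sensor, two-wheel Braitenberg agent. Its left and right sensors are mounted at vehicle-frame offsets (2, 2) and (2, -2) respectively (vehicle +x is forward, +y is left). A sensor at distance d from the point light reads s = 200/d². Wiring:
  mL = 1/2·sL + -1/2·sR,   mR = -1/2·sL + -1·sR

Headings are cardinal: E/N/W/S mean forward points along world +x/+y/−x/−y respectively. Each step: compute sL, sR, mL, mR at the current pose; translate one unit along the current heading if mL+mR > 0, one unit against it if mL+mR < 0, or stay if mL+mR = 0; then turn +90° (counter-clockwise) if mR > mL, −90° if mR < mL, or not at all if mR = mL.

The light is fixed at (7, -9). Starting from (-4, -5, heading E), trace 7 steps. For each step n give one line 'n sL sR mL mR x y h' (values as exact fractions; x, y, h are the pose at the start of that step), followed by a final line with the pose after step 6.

n=0: pose=(-4,-5,E); sL=200/117, sR=40/17; mL=-640/1989, mR=-6380/1989; mL+mR=-60/17 → advance -1; mR−mL=-5740/1989 → turn -1·90°
n=1: pose=(-5,-5,S); sL=25/13, sR=1; mL=6/13, mR=-51/26; mL+mR=-3/2 → advance -1; mR−mL=-63/26 → turn -1·90°
n=2: pose=(-5,-4,W); sL=40/41, sR=40/49; mL=160/2009, mR=-2620/2009; mL+mR=-60/49 → advance -1; mR−mL=-2780/2009 → turn -1·90°
n=3: pose=(-4,-4,N); sL=100/109, sR=20/13; mL=-440/1417, mR=-2830/1417; mL+mR=-30/13 → advance -1; mR−mL=-2390/1417 → turn -1·90°
n=4: pose=(-4,-5,E); sL=200/117, sR=40/17; mL=-640/1989, mR=-6380/1989; mL+mR=-60/17 → advance -1; mR−mL=-5740/1989 → turn -1·90°
n=5: pose=(-5,-5,S); sL=25/13, sR=1; mL=6/13, mR=-51/26; mL+mR=-3/2 → advance -1; mR−mL=-63/26 → turn -1·90°
n=6: pose=(-5,-4,W); sL=40/41, sR=40/49; mL=160/2009, mR=-2620/2009; mL+mR=-60/49 → advance -1; mR−mL=-2780/2009 → turn -1·90°

0 200/117 40/17 -640/1989 -6380/1989 -4 -5 E
1 25/13 1 6/13 -51/26 -5 -5 S
2 40/41 40/49 160/2009 -2620/2009 -5 -4 W
3 100/109 20/13 -440/1417 -2830/1417 -4 -4 N
4 200/117 40/17 -640/1989 -6380/1989 -4 -5 E
5 25/13 1 6/13 -51/26 -5 -5 S
6 40/41 40/49 160/2009 -2620/2009 -5 -4 W
final -4 -4 N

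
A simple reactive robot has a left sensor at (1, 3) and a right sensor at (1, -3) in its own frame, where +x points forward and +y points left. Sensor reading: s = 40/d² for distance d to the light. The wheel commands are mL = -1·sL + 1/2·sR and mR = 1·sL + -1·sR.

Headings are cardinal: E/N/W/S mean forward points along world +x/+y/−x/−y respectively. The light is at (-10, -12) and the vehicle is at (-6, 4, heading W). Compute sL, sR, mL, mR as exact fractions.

left sensor world pos  = (-7, 1); dL² = 178
right sensor world pos = (-7, 7); dR² = 370
sL = 40/178 = 20/89
sR = 40/370 = 4/37
mL = -1·sL + 1/2·sR = -562/3293
mR = 1·sL + -1·sR = 384/3293

20/89 4/37 -562/3293 384/3293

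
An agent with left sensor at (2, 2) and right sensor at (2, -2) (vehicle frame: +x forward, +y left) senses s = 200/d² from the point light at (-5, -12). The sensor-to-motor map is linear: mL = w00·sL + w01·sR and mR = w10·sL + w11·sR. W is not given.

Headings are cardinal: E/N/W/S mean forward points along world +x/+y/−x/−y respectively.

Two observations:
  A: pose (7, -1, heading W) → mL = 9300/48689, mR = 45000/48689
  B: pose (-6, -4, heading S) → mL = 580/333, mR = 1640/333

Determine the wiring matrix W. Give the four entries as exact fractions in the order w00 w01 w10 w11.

-1/2 1 1/2 1/2

obs A: pose=(7,-1,W) → sL=200/181, sR=200/269, mL=9300/48689, mR=45000/48689
obs B: pose=(-6,-4,S) → sL=200/37, sR=40/9, mL=580/333, mR=1640/333
sensor matrix S = [[200/181, 200/269], [200/37, 40/9]]; det S = 14464000/16213437
solve [mL_A; mL_B] = S·[w00; w01] and [mR_A; mR_B] = S·[w10; w11]:
  w00 = -1/2, w01 = 1, w10 = 1/2, w11 = 1/2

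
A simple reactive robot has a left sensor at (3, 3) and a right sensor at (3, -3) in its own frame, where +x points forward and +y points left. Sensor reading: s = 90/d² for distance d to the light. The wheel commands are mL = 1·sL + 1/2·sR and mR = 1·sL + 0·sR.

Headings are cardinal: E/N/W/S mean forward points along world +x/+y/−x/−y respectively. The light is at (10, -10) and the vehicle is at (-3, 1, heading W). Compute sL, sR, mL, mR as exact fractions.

9/32 45/226 1377/3616 9/32

left sensor world pos  = (-6, -2); dL² = 320
right sensor world pos = (-6, 4); dR² = 452
sL = 90/320 = 9/32
sR = 90/452 = 45/226
mL = 1·sL + 1/2·sR = 1377/3616
mR = 1·sL + 0·sR = 9/32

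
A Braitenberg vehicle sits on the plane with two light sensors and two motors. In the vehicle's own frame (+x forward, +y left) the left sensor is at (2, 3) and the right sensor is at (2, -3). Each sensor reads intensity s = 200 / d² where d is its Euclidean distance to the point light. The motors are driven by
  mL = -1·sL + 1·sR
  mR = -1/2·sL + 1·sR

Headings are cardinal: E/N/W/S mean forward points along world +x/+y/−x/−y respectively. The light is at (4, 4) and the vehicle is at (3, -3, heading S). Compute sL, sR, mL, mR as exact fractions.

left sensor world pos  = (6, -5); dL² = 85
right sensor world pos = (0, -5); dR² = 97
sL = 200/85 = 40/17
sR = 200/97 = 200/97
mL = -1·sL + 1·sR = -480/1649
mR = -1/2·sL + 1·sR = 1460/1649

40/17 200/97 -480/1649 1460/1649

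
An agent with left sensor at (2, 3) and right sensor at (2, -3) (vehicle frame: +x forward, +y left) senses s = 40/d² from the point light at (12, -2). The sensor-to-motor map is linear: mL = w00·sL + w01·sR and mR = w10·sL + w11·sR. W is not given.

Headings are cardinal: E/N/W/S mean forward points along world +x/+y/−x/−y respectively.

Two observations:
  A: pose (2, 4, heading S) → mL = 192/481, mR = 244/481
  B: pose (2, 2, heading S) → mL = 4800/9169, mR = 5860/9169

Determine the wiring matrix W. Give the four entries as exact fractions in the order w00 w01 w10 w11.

1 -1 1 -1/2

obs A: pose=(2,4,S) → sL=8/13, sR=8/37, mL=192/481, mR=244/481
obs B: pose=(2,2,S) → sL=40/53, sR=40/173, mL=4800/9169, mR=5860/9169
sensor matrix S = [[8/13, 8/37], [40/53, 40/173]]; det S = -92160/4410289
solve [mL_A; mL_B] = S·[w00; w01] and [mR_A; mR_B] = S·[w10; w11]:
  w00 = 1, w01 = -1, w10 = 1, w11 = -1/2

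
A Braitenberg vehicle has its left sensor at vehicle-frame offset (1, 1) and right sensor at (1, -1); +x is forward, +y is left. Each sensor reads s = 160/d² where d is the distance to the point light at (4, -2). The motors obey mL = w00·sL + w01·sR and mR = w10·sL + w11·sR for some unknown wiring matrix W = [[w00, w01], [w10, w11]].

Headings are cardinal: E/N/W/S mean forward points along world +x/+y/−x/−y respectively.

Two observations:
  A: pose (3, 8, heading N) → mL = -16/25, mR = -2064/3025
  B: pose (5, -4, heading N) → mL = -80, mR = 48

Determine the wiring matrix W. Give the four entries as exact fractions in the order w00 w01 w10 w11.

-1/2 0 1/2 -1

obs A: pose=(3,8,N) → sL=32/25, sR=160/121, mL=-16/25, mR=-2064/3025
obs B: pose=(5,-4,N) → sL=160, sR=32, mL=-80, mR=48
sensor matrix S = [[32/25, 160/121], [160, 32]]; det S = -516096/3025
solve [mL_A; mL_B] = S·[w00; w01] and [mR_A; mR_B] = S·[w10; w11]:
  w00 = -1/2, w01 = 0, w10 = 1/2, w11 = -1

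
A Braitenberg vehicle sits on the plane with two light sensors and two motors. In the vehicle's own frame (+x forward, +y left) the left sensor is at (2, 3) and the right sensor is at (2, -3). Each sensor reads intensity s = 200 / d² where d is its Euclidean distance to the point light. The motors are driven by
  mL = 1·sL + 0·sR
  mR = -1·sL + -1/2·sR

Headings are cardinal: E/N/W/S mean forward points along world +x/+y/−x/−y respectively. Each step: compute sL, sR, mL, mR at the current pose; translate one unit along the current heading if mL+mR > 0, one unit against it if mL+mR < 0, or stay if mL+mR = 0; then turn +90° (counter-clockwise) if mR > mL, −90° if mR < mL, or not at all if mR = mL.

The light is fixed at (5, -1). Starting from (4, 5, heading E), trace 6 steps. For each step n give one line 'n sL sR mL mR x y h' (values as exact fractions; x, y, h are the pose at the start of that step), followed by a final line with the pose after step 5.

0 100/41 20 100/41 -510/41 4 5 E
1 200/17 200/41 200/17 -9900/697 3 5 S
2 25/4 50/29 25/4 -825/116 3 6 W
3 200/97 40/17 200/97 -5340/1649 4 6 N
4 100/41 20 100/41 -510/41 4 5 E
5 200/17 200/41 200/17 -9900/697 3 5 S
final 3 6 W

n=0: pose=(4,5,E); sL=100/41, sR=20; mL=100/41, mR=-510/41; mL+mR=-10 → advance -1; mR−mL=-610/41 → turn -1·90°
n=1: pose=(3,5,S); sL=200/17, sR=200/41; mL=200/17, mR=-9900/697; mL+mR=-100/41 → advance -1; mR−mL=-18100/697 → turn -1·90°
n=2: pose=(3,6,W); sL=25/4, sR=50/29; mL=25/4, mR=-825/116; mL+mR=-25/29 → advance -1; mR−mL=-775/58 → turn -1·90°
n=3: pose=(4,6,N); sL=200/97, sR=40/17; mL=200/97, mR=-5340/1649; mL+mR=-20/17 → advance -1; mR−mL=-8740/1649 → turn -1·90°
n=4: pose=(4,5,E); sL=100/41, sR=20; mL=100/41, mR=-510/41; mL+mR=-10 → advance -1; mR−mL=-610/41 → turn -1·90°
n=5: pose=(3,5,S); sL=200/17, sR=200/41; mL=200/17, mR=-9900/697; mL+mR=-100/41 → advance -1; mR−mL=-18100/697 → turn -1·90°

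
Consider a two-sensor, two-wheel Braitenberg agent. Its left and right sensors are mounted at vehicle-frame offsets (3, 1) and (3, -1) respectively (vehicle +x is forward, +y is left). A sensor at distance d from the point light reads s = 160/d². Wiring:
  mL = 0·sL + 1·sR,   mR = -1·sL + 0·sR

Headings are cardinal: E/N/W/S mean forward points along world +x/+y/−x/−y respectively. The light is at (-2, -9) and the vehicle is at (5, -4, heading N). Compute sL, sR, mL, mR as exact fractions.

8/5 5/4 5/4 -8/5

left sensor world pos  = (4, -1); dL² = 100
right sensor world pos = (6, -1); dR² = 128
sL = 160/100 = 8/5
sR = 160/128 = 5/4
mL = 0·sL + 1·sR = 5/4
mR = -1·sL + 0·sR = -8/5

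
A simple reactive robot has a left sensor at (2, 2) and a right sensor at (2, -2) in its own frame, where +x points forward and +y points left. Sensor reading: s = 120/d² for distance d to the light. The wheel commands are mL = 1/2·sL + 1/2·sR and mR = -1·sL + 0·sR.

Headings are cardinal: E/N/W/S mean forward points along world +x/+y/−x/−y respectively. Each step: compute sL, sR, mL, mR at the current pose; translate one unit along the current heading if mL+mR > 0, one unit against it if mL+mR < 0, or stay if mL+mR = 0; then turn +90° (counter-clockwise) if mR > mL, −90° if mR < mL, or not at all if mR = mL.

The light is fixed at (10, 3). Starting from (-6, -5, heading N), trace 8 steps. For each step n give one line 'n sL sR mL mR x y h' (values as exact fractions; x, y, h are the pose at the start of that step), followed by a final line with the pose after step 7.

0 1/3 15/29 37/87 -1/3 -6 -5 N
1 120/221 120/277 29880/61217 -120/221 -6 -4 E
2 20/51 60/221 220/663 -20/51 -7 -4 S
3 24/85 120/377 9624/32045 -24/85 -7 -3 W
4 15/52 15/34 645/1768 -15/52 -8 -3 N
5 24/53 24/61 1368/3233 -24/53 -8 -2 E
6 60/169 12/49 2484/8281 -60/169 -9 -2 S
7 40/159 24/89 3688/14151 -40/159 -9 -1 W
final -10 -1 N

n=0: pose=(-6,-5,N); sL=1/3, sR=15/29; mL=37/87, mR=-1/3; mL+mR=8/87 → advance +1; mR−mL=-22/29 → turn -1·90°
n=1: pose=(-6,-4,E); sL=120/221, sR=120/277; mL=29880/61217, mR=-120/221; mL+mR=-3360/61217 → advance -1; mR−mL=-63120/61217 → turn -1·90°
n=2: pose=(-7,-4,S); sL=20/51, sR=60/221; mL=220/663, mR=-20/51; mL+mR=-40/663 → advance -1; mR−mL=-160/221 → turn -1·90°
n=3: pose=(-7,-3,W); sL=24/85, sR=120/377; mL=9624/32045, mR=-24/85; mL+mR=576/32045 → advance +1; mR−mL=-18672/32045 → turn -1·90°
n=4: pose=(-8,-3,N); sL=15/52, sR=15/34; mL=645/1768, mR=-15/52; mL+mR=135/1768 → advance +1; mR−mL=-1155/1768 → turn -1·90°
n=5: pose=(-8,-2,E); sL=24/53, sR=24/61; mL=1368/3233, mR=-24/53; mL+mR=-96/3233 → advance -1; mR−mL=-2832/3233 → turn -1·90°
n=6: pose=(-9,-2,S); sL=60/169, sR=12/49; mL=2484/8281, mR=-60/169; mL+mR=-456/8281 → advance -1; mR−mL=-5424/8281 → turn -1·90°
n=7: pose=(-9,-1,W); sL=40/159, sR=24/89; mL=3688/14151, mR=-40/159; mL+mR=128/14151 → advance +1; mR−mL=-2416/4717 → turn -1·90°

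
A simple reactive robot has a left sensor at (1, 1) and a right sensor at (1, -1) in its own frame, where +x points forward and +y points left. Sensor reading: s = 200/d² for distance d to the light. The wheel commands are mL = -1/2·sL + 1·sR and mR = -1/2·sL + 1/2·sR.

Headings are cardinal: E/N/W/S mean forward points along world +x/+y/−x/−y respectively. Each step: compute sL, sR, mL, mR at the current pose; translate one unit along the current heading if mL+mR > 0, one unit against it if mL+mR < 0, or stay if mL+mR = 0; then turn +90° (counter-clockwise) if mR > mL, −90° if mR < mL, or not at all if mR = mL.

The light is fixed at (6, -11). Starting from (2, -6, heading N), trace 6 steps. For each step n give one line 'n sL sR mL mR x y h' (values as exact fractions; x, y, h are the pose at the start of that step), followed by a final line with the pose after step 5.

0 200/61 40/9 1540/549 320/549 2 -6 N
1 100/29 100/17 2050/493 600/493 2 -5 E
2 200/29 200/41 1700/1189 -1200/1189 3 -5 S
3 25/4 50/13 75/104 -125/104 3 -6 W
4 40/9 200/37 1060/333 160/333 4 -6 N
5 4 100/13 74/13 24/13 4 -5 E
final 5 -5 S

n=0: pose=(2,-6,N); sL=200/61, sR=40/9; mL=1540/549, mR=320/549; mL+mR=620/183 → advance +1; mR−mL=-20/9 → turn -1·90°
n=1: pose=(2,-5,E); sL=100/29, sR=100/17; mL=2050/493, mR=600/493; mL+mR=2650/493 → advance +1; mR−mL=-50/17 → turn -1·90°
n=2: pose=(3,-5,S); sL=200/29, sR=200/41; mL=1700/1189, mR=-1200/1189; mL+mR=500/1189 → advance +1; mR−mL=-100/41 → turn -1·90°
n=3: pose=(3,-6,W); sL=25/4, sR=50/13; mL=75/104, mR=-125/104; mL+mR=-25/52 → advance -1; mR−mL=-25/13 → turn -1·90°
n=4: pose=(4,-6,N); sL=40/9, sR=200/37; mL=1060/333, mR=160/333; mL+mR=1220/333 → advance +1; mR−mL=-100/37 → turn -1·90°
n=5: pose=(4,-5,E); sL=4, sR=100/13; mL=74/13, mR=24/13; mL+mR=98/13 → advance +1; mR−mL=-50/13 → turn -1·90°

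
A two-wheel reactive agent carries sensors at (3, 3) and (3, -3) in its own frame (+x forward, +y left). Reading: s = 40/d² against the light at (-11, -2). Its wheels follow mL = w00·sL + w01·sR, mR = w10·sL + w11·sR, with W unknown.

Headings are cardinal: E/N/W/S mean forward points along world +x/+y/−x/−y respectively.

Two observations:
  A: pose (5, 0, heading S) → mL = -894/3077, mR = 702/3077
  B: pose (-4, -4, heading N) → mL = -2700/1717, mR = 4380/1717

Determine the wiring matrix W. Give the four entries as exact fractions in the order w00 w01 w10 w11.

obs A: pose=(5,0,S) → sL=20/181, sR=4/17, mL=-894/3077, mR=702/3077
obs B: pose=(-4,-4,N) → sL=40/17, sR=40/101, mL=-2700/1717, mR=4380/1717
sensor matrix S = [[20/181, 4/17], [40/17, 40/101]]; det S = -2693760/5283209
solve [mL_A; mL_B] = S·[w00; w01] and [mR_A; mR_B] = S·[w10; w11]:
  w00 = -1/2, w01 = -1, w10 = 1, w11 = 1/2

-1/2 -1 1 1/2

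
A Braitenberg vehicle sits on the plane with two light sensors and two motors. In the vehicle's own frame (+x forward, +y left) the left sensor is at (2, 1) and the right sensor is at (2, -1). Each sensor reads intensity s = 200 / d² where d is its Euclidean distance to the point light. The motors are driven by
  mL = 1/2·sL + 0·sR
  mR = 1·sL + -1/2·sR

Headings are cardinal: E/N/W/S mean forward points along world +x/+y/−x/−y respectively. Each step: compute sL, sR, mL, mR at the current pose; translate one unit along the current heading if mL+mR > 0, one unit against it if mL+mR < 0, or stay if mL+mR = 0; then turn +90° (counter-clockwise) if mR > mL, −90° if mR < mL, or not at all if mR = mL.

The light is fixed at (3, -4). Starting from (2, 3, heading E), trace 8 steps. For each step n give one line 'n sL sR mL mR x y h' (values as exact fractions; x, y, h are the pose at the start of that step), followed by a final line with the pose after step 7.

0 40/13 200/37 20/13 180/481 2 3 E
1 100/13 100/13 50/13 50/13 3 3 S
2 200/17 200/17 100/17 100/17 3 2 S
3 20 20 10 10 3 1 S
4 40 40 20 20 3 0 S
5 100 100 50 50 3 -1 S
6 200 200 100 100 3 -2 S
7 100 100 50 50 3 -3 S
final 3 -4 S

n=0: pose=(2,3,E); sL=40/13, sR=200/37; mL=20/13, mR=180/481; mL+mR=920/481 → advance +1; mR−mL=-560/481 → turn -1·90°
n=1: pose=(3,3,S); sL=100/13, sR=100/13; mL=50/13, mR=50/13; mL+mR=100/13 → advance +1; mR−mL=0 → turn +0·90°
n=2: pose=(3,2,S); sL=200/17, sR=200/17; mL=100/17, mR=100/17; mL+mR=200/17 → advance +1; mR−mL=0 → turn +0·90°
n=3: pose=(3,1,S); sL=20, sR=20; mL=10, mR=10; mL+mR=20 → advance +1; mR−mL=0 → turn +0·90°
n=4: pose=(3,0,S); sL=40, sR=40; mL=20, mR=20; mL+mR=40 → advance +1; mR−mL=0 → turn +0·90°
n=5: pose=(3,-1,S); sL=100, sR=100; mL=50, mR=50; mL+mR=100 → advance +1; mR−mL=0 → turn +0·90°
n=6: pose=(3,-2,S); sL=200, sR=200; mL=100, mR=100; mL+mR=200 → advance +1; mR−mL=0 → turn +0·90°
n=7: pose=(3,-3,S); sL=100, sR=100; mL=50, mR=50; mL+mR=100 → advance +1; mR−mL=0 → turn +0·90°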